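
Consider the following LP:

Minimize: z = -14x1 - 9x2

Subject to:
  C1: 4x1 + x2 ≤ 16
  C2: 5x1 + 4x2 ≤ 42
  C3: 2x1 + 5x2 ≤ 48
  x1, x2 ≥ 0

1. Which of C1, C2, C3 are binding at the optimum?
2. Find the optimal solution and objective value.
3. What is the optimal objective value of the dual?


1. C1, C2
2. x1 = 2, x2 = 8, z = -100
3. -100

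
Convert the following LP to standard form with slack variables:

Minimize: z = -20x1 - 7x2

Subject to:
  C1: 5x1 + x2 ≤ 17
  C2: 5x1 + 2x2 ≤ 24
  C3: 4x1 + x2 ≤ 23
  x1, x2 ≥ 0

min z = -20x1 - 7x2

s.t.
  5x1 + x2 + s1 = 17
  5x1 + 2x2 + s2 = 24
  4x1 + x2 + s3 = 23
  x1, x2, s1, s2, s3 ≥ 0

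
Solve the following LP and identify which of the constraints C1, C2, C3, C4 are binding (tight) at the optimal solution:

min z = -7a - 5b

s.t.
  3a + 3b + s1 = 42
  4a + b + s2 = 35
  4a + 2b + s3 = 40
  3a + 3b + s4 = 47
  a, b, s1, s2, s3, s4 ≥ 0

At a = 6, b = 8, compute slack b - a·x for each constraint:
  C1: 42 − 42 = 0  (binding)
  C2: 35 − 32 = 3  (slack)
  C3: 40 − 40 = 0  (binding)
  C4: 47 − 42 = 5  (slack)

Optimal: a = 6, b = 8
Binding: C1, C3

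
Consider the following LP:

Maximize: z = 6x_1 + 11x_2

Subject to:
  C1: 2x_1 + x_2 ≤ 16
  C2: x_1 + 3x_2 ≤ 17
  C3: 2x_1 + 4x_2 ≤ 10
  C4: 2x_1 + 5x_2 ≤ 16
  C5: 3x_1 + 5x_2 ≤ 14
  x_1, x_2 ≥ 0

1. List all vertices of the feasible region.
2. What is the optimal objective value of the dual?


1. (0, 0), (4.667, 0), (3, 1), (0, 2.5)
2. 29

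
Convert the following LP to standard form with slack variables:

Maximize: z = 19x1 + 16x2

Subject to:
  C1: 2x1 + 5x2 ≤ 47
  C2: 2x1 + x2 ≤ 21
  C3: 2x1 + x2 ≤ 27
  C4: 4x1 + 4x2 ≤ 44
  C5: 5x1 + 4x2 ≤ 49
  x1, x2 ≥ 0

max z = 19x1 + 16x2

s.t.
  2x1 + 5x2 + s1 = 47
  2x1 + x2 + s2 = 21
  2x1 + x2 + s3 = 27
  4x1 + 4x2 + s4 = 44
  5x1 + 4x2 + s5 = 49
  x1, x2, s1, s2, s3, s4, s5 ≥ 0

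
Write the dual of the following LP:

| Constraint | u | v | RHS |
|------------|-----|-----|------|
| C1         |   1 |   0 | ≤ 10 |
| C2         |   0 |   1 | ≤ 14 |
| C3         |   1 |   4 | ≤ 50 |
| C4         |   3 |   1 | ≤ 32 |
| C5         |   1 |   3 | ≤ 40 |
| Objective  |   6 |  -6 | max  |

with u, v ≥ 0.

Primal max cᵀx s.t. Ax ≤ b, x ≥ 0  →  Dual min bᵀy s.t. Aᵀy ≥ c, y ≥ 0.

Minimize: z = 10y1 + 14y2 + 50y3 + 32y4 + 40y5

Subject to:
  y1 + y3 + 3y4 + y5 ≥ 6
  y2 + 4y3 + y4 + 3y5 ≥ -6
  y1, y2, y3, y4, y5 ≥ 0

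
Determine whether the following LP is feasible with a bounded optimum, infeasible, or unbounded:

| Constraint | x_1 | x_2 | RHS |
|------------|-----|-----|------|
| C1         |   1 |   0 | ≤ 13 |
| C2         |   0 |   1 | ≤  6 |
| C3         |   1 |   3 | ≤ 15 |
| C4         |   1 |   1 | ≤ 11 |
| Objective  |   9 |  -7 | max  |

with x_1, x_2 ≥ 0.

Feasible with a bounded optimal solution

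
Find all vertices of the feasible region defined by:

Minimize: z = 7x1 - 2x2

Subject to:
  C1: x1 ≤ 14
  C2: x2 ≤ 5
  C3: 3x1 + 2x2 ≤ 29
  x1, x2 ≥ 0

(0, 0), (9.667, 0), (6.333, 5), (0, 5)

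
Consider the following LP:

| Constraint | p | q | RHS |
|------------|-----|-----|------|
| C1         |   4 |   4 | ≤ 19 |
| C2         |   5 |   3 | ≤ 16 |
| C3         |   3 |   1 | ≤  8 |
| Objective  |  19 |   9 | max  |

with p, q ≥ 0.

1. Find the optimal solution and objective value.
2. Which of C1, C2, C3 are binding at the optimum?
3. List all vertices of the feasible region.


1. p = 2, q = 2, z = 56
2. C2, C3
3. (0, 0), (2.667, 0), (2, 2), (0.875, 3.875), (0, 4.75)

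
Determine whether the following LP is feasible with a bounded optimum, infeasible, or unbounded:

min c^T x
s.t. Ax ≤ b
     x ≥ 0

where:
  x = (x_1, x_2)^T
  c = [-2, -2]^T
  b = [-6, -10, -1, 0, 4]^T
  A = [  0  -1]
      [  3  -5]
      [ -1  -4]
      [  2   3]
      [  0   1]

Infeasible (no feasible solution exists)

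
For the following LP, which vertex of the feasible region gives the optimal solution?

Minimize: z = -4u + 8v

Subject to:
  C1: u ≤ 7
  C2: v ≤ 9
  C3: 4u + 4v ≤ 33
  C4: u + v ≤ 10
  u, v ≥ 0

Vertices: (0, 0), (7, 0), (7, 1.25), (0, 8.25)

Evaluate the objective at each vertex of the feasible region:
  z(0, 0) = 0
  z(7, 0) = -28  ←
  z(7, 1.25) = -18
  z(0, 8.25) = 66
The minimum is at u = 7, v = 0.

(7, 0)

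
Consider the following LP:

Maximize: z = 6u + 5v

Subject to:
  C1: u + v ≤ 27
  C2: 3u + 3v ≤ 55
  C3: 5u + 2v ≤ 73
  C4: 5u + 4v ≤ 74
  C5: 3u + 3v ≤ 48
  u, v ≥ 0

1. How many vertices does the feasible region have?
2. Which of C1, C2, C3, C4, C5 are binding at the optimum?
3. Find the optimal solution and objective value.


1. 5
2. C4, C5
3. u = 10, v = 6, z = 90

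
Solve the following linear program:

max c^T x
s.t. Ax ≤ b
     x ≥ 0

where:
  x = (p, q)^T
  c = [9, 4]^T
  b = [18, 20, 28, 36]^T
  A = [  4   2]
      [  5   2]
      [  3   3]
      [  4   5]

Evaluate the objective at each vertex of the feasible region:
  z(0, 0) = 0
  z(4, 0) = 36
  z(2, 5) = 38  ←
  z(1.5, 6) = 37.5
  z(0, 7.2) = 28.8
The maximum is at p = 2, q = 5.

p = 2, q = 5, z = 38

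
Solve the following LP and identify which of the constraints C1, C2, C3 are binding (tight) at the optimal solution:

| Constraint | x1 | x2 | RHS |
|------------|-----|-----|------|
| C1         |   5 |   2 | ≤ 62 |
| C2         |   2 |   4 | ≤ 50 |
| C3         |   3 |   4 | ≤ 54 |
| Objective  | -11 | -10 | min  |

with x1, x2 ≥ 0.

At x1 = 10, x2 = 6, compute slack b - a·x for each constraint:
  C1: 62 − 62 = 0  (binding)
  C2: 50 − 44 = 6  (slack)
  C3: 54 − 54 = 0  (binding)

Optimal: x1 = 10, x2 = 6
Binding: C1, C3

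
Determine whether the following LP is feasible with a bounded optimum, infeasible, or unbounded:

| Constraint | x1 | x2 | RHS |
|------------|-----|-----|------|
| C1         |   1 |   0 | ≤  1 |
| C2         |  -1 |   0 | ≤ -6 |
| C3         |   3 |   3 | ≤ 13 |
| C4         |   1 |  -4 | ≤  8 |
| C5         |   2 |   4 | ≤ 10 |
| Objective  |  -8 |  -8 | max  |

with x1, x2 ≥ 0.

Infeasible (no feasible solution exists)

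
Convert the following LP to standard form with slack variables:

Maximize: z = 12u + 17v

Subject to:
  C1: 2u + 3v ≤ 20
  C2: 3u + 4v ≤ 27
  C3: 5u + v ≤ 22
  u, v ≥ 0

max z = 12u + 17v

s.t.
  2u + 3v + s1 = 20
  3u + 4v + s2 = 27
  5u + v + s3 = 22
  u, v, s1, s2, s3 ≥ 0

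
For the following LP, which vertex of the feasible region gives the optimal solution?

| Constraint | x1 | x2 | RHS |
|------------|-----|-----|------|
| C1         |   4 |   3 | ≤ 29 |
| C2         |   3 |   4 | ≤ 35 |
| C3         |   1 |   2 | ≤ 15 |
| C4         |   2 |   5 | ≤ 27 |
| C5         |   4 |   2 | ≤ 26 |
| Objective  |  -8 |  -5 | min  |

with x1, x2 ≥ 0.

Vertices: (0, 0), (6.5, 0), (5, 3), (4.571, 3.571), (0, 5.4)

Evaluate the objective at each vertex of the feasible region:
  z(0, 0) = 0
  z(6.5, 0) = -52
  z(5, 3) = -55  ←
  z(4.571, 3.571) = -54.43
  z(0, 5.4) = -27
The minimum is at x1 = 5, x2 = 3.

(5, 3)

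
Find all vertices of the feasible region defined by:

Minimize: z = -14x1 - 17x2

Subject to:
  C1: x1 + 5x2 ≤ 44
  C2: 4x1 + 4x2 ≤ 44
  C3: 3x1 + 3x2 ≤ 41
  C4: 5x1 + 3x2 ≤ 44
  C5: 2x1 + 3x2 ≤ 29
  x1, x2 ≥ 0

(0, 0), (8.8, 0), (5.5, 5.5), (4, 7), (1.857, 8.429), (0, 8.8)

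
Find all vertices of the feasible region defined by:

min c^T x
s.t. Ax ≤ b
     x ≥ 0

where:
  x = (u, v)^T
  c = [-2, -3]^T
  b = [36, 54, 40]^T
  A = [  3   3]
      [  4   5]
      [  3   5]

(0, 0), (12, 0), (10, 2), (0, 8)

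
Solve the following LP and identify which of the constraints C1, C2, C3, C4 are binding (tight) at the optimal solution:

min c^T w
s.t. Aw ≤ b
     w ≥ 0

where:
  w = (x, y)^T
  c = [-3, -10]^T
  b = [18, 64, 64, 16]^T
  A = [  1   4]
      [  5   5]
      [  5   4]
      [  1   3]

At x = 10, y = 2, compute slack b - a·x for each constraint:
  C1: 18 − 18 = 0  (binding)
  C2: 64 − 60 = 4  (slack)
  C3: 64 − 58 = 6  (slack)
  C4: 16 − 16 = 0  (binding)

Optimal: x = 10, y = 2
Binding: C1, C4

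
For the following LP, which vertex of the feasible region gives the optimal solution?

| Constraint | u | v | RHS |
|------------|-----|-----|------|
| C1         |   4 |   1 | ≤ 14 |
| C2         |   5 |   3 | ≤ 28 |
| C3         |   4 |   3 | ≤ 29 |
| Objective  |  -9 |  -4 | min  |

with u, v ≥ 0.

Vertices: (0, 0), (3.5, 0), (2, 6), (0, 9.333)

Evaluate the objective at each vertex of the feasible region:
  z(0, 0) = 0
  z(3.5, 0) = -31.5
  z(2, 6) = -42  ←
  z(0, 9.333) = -37.33
The minimum is at u = 2, v = 6.

(2, 6)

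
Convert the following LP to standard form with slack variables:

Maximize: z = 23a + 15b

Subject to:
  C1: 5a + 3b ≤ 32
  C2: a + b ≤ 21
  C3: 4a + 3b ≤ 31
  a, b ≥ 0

max z = 23a + 15b

s.t.
  5a + 3b + s1 = 32
  a + b + s2 = 21
  4a + 3b + s3 = 31
  a, b, s1, s2, s3 ≥ 0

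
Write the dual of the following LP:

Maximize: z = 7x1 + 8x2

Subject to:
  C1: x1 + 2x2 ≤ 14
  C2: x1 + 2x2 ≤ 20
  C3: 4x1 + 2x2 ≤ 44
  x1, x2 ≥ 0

Primal max cᵀx s.t. Ax ≤ b, x ≥ 0  →  Dual min bᵀy s.t. Aᵀy ≥ c, y ≥ 0.

Minimize: z = 14y1 + 20y2 + 44y3

Subject to:
  y1 + y2 + 4y3 ≥ 7
  2y1 + 2y2 + 2y3 ≥ 8
  y1, y2, y3 ≥ 0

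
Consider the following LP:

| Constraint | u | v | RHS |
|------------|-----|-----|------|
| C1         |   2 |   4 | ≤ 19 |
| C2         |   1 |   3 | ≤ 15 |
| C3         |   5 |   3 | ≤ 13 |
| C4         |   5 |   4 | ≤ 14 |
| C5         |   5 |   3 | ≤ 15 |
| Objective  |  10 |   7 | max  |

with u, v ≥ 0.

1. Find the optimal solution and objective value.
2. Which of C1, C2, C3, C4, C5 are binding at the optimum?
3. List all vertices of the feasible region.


1. u = 2, v = 1, z = 27
2. C3, C4
3. (0, 0), (2.6, 0), (2, 1), (0, 3.5)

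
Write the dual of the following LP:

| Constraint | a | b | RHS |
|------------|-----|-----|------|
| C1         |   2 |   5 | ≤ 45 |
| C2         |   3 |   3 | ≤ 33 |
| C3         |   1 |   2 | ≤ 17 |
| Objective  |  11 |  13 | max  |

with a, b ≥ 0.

Primal max cᵀx s.t. Ax ≤ b, x ≥ 0  →  Dual min bᵀy s.t. Aᵀy ≥ c, y ≥ 0.

Minimize: z = 45y1 + 33y2 + 17y3

Subject to:
  2y1 + 3y2 + y3 ≥ 11
  5y1 + 3y2 + 2y3 ≥ 13
  y1, y2, y3 ≥ 0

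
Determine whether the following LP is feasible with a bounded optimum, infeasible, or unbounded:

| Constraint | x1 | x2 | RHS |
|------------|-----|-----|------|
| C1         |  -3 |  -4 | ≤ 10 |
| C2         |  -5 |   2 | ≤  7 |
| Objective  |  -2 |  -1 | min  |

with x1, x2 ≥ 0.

Unbounded (objective can decrease without bound)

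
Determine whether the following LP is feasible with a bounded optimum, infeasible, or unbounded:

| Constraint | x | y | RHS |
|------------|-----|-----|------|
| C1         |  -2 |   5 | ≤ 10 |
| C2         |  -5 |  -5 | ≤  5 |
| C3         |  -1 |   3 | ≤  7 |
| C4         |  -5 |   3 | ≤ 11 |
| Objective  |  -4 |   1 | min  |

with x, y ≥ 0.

Unbounded (objective can decrease without bound)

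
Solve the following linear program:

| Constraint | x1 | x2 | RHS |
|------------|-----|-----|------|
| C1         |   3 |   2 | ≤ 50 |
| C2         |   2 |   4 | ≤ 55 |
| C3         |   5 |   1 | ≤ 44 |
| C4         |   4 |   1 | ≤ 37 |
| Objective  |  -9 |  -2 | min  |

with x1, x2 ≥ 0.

Evaluate the objective at each vertex of the feasible region:
  z(0, 0) = 0
  z(8.8, 0) = -79.2
  z(7, 9) = -81  ←
  z(6.643, 10.43) = -80.64
  z(0, 13.75) = -27.5
The minimum is at x1 = 7, x2 = 9.

x1 = 7, x2 = 9, z = -81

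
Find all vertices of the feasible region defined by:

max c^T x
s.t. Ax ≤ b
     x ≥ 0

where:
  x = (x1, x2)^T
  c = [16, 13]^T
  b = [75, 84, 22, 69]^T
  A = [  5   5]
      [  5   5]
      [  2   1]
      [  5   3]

(0, 0), (11, 0), (7, 8), (0, 15)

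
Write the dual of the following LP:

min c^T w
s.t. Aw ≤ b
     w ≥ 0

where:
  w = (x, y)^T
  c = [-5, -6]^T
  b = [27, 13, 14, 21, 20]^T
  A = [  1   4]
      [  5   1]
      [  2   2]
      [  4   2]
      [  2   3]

Primal min cᵀx s.t. Ax ≤ b, x ≥ 0  →  Dual max −bᵀy s.t. Aᵀy ≥ −c, y ≥ 0.

Maximize: z = -27y1 - 13y2 - 14y3 - 21y4 - 20y5

Subject to:
  y1 + 5y2 + 2y3 + 4y4 + 2y5 ≥ 5
  4y1 + y2 + 2y3 + 2y4 + 3y5 ≥ 6
  y1, y2, y3, y4, y5 ≥ 0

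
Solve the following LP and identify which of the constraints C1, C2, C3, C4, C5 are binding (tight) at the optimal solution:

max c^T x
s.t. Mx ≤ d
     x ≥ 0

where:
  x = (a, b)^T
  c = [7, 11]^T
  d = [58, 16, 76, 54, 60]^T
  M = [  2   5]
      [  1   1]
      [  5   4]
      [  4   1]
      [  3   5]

At a = 10, b = 6, compute slack b - a·x for each constraint:
  C1: 58 − 50 = 8  (slack)
  C2: 16 − 16 = 0  (binding)
  C3: 76 − 74 = 2  (slack)
  C4: 54 − 46 = 8  (slack)
  C5: 60 − 60 = 0  (binding)

Optimal: a = 10, b = 6
Binding: C2, C5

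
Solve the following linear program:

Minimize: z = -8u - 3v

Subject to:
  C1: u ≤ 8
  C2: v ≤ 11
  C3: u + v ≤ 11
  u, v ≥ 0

Evaluate the objective at each vertex of the feasible region:
  z(0, 0) = 0
  z(8, 0) = -64
  z(8, 3) = -73  ←
  z(0, 11) = -33
The minimum is at u = 8, v = 3.

u = 8, v = 3, z = -73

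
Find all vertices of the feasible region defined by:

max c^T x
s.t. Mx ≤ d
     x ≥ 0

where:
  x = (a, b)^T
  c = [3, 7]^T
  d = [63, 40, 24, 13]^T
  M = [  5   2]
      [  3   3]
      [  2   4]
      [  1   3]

(0, 0), (12, 0), (10, 1), (0, 4.333)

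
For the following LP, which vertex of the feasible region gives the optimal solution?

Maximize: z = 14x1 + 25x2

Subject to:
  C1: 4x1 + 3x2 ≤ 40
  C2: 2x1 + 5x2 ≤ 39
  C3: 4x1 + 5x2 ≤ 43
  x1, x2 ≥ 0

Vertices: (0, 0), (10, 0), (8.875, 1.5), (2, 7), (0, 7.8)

Evaluate the objective at each vertex of the feasible region:
  z(0, 0) = 0
  z(10, 0) = 140
  z(8.875, 1.5) = 161.8
  z(2, 7) = 203  ←
  z(0, 7.8) = 195
The maximum is at x1 = 2, x2 = 7.

(2, 7)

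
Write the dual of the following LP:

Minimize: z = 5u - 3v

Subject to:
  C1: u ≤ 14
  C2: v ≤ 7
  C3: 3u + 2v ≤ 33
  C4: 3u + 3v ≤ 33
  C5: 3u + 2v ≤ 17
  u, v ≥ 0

Primal min cᵀx s.t. Ax ≤ b, x ≥ 0  →  Dual max −bᵀy s.t. Aᵀy ≥ −c, y ≥ 0.

Maximize: z = -14y1 - 7y2 - 33y3 - 33y4 - 17y5

Subject to:
  y1 + 3y3 + 3y4 + 3y5 ≥ -5
  y2 + 2y3 + 3y4 + 2y5 ≥ 3
  y1, y2, y3, y4, y5 ≥ 0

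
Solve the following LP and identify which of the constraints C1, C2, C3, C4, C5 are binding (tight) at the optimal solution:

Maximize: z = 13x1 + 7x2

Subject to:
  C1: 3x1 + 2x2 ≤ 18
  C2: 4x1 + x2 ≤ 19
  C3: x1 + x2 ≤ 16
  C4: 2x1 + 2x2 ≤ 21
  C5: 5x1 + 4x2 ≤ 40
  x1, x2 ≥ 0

At x1 = 4, x2 = 3, compute slack b - a·x for each constraint:
  C1: 18 − 18 = 0  (binding)
  C2: 19 − 19 = 0  (binding)
  C3: 16 − 7 = 9  (slack)
  C4: 21 − 14 = 7  (slack)
  C5: 40 − 32 = 8  (slack)

Optimal: x1 = 4, x2 = 3
Binding: C1, C2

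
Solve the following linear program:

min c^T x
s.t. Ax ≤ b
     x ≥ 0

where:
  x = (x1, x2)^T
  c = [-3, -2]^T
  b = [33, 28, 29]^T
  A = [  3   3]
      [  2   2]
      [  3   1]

Evaluate the objective at each vertex of the feasible region:
  z(0, 0) = 0
  z(9.667, 0) = -29
  z(9, 2) = -31  ←
  z(0, 11) = -22
The minimum is at x1 = 9, x2 = 2.

x1 = 9, x2 = 2, z = -31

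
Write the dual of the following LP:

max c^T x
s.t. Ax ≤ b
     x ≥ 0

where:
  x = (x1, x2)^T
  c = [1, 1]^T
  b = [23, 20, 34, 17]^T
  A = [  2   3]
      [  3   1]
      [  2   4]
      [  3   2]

Primal max cᵀx s.t. Ax ≤ b, x ≥ 0  →  Dual min bᵀy s.t. Aᵀy ≥ c, y ≥ 0.

Minimize: z = 23y1 + 20y2 + 34y3 + 17y4

Subject to:
  2y1 + 3y2 + 2y3 + 3y4 ≥ 1
  3y1 + y2 + 4y3 + 2y4 ≥ 1
  y1, y2, y3, y4 ≥ 0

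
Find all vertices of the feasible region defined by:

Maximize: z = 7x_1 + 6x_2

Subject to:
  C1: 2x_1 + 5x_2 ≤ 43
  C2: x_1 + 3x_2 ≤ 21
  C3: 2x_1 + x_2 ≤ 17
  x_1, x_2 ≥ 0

(0, 0), (8.5, 0), (6, 5), (0, 7)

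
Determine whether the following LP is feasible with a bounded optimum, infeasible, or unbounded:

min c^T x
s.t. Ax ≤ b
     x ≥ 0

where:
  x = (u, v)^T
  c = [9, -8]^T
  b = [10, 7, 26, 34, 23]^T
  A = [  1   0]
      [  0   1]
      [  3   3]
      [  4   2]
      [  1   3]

Feasible with a bounded optimal solution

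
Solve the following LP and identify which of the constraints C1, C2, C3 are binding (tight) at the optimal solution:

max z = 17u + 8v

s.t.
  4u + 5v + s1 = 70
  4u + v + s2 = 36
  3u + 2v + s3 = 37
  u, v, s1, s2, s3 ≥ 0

At u = 7, v = 8, compute slack b - a·x for each constraint:
  C1: 70 − 68 = 2  (slack)
  C2: 36 − 36 = 0  (binding)
  C3: 37 − 37 = 0  (binding)

Optimal: u = 7, v = 8
Binding: C2, C3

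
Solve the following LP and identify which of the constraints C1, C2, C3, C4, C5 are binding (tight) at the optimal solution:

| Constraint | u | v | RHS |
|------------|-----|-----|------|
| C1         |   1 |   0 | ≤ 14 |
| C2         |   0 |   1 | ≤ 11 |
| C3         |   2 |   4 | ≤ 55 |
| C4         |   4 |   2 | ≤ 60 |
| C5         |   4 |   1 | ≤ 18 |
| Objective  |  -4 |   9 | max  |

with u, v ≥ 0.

At u = 0, v = 11, compute slack b - a·x for each constraint:
  C1: 14 − 0 = 14  (slack)
  C2: 11 − 11 = 0  (binding)
  C3: 55 − 44 = 11  (slack)
  C4: 60 − 22 = 38  (slack)
  C5: 18 − 11 = 7  (slack)

Optimal: u = 0, v = 11
Binding: C2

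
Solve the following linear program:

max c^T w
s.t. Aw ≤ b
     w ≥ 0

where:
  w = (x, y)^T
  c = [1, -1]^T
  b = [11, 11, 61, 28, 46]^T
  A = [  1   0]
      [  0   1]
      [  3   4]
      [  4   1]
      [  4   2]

Evaluate the objective at each vertex of the feasible region:
  z(0, 0) = 0
  z(7, 0) = 7  ←
  z(4.25, 11) = -6.75
  z(0, 11) = -11
The maximum is at x = 7, y = 0.

x = 7, y = 0, z = 7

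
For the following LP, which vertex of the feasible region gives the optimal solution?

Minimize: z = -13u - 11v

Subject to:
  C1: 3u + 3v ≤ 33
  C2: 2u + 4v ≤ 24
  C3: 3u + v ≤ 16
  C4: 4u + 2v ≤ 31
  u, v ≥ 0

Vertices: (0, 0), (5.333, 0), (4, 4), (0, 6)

Evaluate the objective at each vertex of the feasible region:
  z(0, 0) = 0
  z(5.333, 0) = -69.33
  z(4, 4) = -96  ←
  z(0, 6) = -66
The minimum is at u = 4, v = 4.

(4, 4)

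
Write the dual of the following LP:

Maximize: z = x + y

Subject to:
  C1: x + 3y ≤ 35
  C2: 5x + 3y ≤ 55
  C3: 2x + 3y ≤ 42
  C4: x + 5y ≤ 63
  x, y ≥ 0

Primal max cᵀx s.t. Ax ≤ b, x ≥ 0  →  Dual min bᵀy s.t. Aᵀy ≥ c, y ≥ 0.

Minimize: z = 35y1 + 55y2 + 42y3 + 63y4

Subject to:
  y1 + 5y2 + 2y3 + y4 ≥ 1
  3y1 + 3y2 + 3y3 + 5y4 ≥ 1
  y1, y2, y3, y4 ≥ 0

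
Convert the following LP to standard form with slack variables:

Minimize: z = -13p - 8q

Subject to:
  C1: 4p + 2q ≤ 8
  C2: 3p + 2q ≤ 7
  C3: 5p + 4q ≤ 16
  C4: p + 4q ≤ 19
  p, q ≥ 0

min z = -13p - 8q

s.t.
  4p + 2q + s1 = 8
  3p + 2q + s2 = 7
  5p + 4q + s3 = 16
  p + 4q + s4 = 19
  p, q, s1, s2, s3, s4 ≥ 0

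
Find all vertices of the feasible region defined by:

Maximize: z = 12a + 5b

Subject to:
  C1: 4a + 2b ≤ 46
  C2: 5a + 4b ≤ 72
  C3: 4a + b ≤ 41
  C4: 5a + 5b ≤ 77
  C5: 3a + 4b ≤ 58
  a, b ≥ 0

(0, 0), (10.25, 0), (9, 5), (7.6, 7.8), (3.6, 11.8), (0, 14.5)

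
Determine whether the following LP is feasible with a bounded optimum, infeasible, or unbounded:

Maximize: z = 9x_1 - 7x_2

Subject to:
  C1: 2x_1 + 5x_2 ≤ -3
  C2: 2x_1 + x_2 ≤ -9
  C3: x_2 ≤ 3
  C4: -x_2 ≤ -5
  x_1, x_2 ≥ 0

Infeasible (no feasible solution exists)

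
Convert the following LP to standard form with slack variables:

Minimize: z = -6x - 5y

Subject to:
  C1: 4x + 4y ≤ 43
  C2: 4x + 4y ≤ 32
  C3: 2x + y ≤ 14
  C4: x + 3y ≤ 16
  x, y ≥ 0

min z = -6x - 5y

s.t.
  4x + 4y + s1 = 43
  4x + 4y + s2 = 32
  2x + y + s3 = 14
  x + 3y + s4 = 16
  x, y, s1, s2, s3, s4 ≥ 0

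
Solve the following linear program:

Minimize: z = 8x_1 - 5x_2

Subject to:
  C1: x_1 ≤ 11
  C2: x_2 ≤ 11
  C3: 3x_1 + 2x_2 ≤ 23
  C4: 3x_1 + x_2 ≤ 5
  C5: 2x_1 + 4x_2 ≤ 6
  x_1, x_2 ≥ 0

Evaluate the objective at each vertex of the feasible region:
  z(0, 0) = 0
  z(1.667, 0) = 13.33
  z(1.4, 0.8) = 7.2
  z(0, 1.5) = -7.5  ←
The minimum is at x_1 = 0, x_2 = 1.5.

x_1 = 0, x_2 = 1.5, z = -7.5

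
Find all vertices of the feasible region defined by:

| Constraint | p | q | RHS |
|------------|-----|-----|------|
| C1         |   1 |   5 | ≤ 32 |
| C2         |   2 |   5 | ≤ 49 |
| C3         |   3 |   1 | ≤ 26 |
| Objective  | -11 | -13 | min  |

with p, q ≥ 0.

(0, 0), (8.667, 0), (7, 5), (0, 6.4)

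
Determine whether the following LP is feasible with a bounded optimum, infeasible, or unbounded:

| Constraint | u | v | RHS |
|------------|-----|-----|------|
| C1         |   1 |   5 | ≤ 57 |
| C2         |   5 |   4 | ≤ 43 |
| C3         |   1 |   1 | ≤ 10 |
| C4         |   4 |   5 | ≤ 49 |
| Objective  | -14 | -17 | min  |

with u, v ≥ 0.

Feasible with a bounded optimal solution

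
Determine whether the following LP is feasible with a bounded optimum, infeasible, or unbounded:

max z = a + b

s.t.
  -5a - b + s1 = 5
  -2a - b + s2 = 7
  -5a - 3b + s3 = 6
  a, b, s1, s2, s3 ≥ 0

Unbounded (objective can increase without bound)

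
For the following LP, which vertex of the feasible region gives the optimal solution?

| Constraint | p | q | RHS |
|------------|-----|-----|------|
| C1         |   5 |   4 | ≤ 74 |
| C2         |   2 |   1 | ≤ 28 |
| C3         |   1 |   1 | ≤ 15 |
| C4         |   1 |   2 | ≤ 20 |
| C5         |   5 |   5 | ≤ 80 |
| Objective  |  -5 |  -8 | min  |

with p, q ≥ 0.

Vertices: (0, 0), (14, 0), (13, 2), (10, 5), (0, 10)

Evaluate the objective at each vertex of the feasible region:
  z(0, 0) = 0
  z(14, 0) = -70
  z(13, 2) = -81
  z(10, 5) = -90  ←
  z(0, 10) = -80
The minimum is at p = 10, q = 5.

(10, 5)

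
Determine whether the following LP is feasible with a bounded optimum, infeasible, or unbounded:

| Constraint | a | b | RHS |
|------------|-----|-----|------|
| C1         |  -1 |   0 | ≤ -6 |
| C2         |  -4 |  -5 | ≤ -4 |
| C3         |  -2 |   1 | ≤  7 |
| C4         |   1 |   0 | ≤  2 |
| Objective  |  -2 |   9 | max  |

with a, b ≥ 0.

Infeasible (no feasible solution exists)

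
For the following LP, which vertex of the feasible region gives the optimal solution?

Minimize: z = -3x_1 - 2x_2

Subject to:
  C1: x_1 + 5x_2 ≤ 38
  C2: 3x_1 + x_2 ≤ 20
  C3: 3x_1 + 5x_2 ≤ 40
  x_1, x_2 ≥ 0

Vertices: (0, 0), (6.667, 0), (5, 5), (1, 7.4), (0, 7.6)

Evaluate the objective at each vertex of the feasible region:
  z(0, 0) = 0
  z(6.667, 0) = -20
  z(5, 5) = -25  ←
  z(1, 7.4) = -17.8
  z(0, 7.6) = -15.2
The minimum is at x_1 = 5, x_2 = 5.

(5, 5)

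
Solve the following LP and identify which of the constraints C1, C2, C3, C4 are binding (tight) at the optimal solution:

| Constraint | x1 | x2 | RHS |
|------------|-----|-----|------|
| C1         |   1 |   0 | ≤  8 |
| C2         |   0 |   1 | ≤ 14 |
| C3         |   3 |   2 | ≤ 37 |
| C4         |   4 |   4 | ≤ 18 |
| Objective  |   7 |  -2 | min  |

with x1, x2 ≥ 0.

At x1 = 0, x2 = 4.5, compute slack b - a·x for each constraint:
  C1: 8 − 0 = 8  (slack)
  C2: 14 − 4.5 = 9.5  (slack)
  C3: 37 − 9 = 28  (slack)
  C4: 18 − 18 = 0  (binding)

Optimal: x1 = 0, x2 = 4.5
Binding: C4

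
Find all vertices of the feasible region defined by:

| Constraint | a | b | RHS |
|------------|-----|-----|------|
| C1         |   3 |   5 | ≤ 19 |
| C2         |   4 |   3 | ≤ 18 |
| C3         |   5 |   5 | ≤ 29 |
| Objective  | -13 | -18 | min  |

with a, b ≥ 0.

(0, 0), (4.5, 0), (3, 2), (0, 3.8)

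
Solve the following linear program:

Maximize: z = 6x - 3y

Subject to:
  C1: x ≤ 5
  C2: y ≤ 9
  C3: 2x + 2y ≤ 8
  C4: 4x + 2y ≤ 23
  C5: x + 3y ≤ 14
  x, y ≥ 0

Evaluate the objective at each vertex of the feasible region:
  z(0, 0) = 0
  z(4, 0) = 24  ←
  z(0, 4) = -12
The maximum is at x = 4, y = 0.

x = 4, y = 0, z = 24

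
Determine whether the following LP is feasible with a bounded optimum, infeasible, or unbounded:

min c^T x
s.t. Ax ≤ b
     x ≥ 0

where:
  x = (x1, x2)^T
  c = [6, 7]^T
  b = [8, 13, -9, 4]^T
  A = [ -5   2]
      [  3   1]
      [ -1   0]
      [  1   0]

Infeasible (no feasible solution exists)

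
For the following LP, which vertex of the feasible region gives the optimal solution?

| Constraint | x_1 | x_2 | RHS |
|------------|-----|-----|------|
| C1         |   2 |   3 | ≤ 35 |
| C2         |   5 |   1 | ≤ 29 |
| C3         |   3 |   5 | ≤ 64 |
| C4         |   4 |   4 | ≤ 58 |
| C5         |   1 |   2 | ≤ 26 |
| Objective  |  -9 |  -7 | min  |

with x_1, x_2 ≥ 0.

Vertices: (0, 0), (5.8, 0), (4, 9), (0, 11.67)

Evaluate the objective at each vertex of the feasible region:
  z(0, 0) = 0
  z(5.8, 0) = -52.2
  z(4, 9) = -99  ←
  z(0, 11.67) = -81.67
The minimum is at x_1 = 4, x_2 = 9.

(4, 9)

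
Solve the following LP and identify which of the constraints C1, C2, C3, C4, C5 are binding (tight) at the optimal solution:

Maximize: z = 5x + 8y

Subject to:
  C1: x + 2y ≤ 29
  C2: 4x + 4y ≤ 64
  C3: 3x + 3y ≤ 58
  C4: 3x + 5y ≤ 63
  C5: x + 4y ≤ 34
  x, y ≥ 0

At x = 10, y = 6, compute slack b - a·x for each constraint:
  C1: 29 − 22 = 7  (slack)
  C2: 64 − 64 = 0  (binding)
  C3: 58 − 48 = 10  (slack)
  C4: 63 − 60 = 3  (slack)
  C5: 34 − 34 = 0  (binding)

Optimal: x = 10, y = 6
Binding: C2, C5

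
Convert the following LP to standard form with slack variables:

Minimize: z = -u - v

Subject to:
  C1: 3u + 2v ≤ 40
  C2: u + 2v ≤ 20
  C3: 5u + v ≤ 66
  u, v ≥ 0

min z = -u - v

s.t.
  3u + 2v + s1 = 40
  u + 2v + s2 = 20
  5u + v + s3 = 66
  u, v, s1, s2, s3 ≥ 0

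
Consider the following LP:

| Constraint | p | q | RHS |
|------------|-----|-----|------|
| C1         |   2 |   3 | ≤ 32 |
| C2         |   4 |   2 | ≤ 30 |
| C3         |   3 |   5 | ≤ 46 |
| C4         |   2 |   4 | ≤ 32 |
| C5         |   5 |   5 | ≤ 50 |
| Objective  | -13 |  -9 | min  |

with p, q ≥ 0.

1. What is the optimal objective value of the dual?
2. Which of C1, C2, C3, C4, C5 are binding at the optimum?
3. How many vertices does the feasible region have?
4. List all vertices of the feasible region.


1. -110
2. C2, C5
3. 5
4. (0, 0), (7.5, 0), (5, 5), (4, 6), (0, 8)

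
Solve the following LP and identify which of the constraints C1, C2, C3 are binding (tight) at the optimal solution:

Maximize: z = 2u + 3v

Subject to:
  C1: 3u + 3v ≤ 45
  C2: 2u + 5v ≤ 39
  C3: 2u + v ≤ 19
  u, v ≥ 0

At u = 7, v = 5, compute slack b - a·x for each constraint:
  C1: 45 − 36 = 9  (slack)
  C2: 39 − 39 = 0  (binding)
  C3: 19 − 19 = 0  (binding)

Optimal: u = 7, v = 5
Binding: C2, C3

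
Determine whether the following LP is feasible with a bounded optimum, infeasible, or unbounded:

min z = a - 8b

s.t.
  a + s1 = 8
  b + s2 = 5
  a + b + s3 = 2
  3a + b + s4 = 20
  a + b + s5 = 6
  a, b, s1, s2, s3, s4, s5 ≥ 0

Feasible with a bounded optimal solution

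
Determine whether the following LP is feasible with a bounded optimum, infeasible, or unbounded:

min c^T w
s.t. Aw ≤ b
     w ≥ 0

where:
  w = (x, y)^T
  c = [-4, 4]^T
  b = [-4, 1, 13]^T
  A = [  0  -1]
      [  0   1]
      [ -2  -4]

Infeasible (no feasible solution exists)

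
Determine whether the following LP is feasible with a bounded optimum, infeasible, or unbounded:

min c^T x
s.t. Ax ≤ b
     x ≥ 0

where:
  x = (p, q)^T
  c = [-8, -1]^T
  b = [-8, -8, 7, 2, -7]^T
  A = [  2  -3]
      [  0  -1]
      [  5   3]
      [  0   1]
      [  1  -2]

Infeasible (no feasible solution exists)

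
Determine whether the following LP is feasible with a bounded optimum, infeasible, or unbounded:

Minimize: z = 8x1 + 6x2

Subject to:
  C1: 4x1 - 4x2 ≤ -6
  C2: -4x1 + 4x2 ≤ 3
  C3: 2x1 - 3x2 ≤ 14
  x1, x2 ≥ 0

Infeasible (no feasible solution exists)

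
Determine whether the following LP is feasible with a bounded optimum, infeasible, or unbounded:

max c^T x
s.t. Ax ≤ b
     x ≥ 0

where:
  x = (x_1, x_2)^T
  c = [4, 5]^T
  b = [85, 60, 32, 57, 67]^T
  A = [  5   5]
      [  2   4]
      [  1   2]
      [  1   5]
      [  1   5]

Feasible with a bounded optimal solution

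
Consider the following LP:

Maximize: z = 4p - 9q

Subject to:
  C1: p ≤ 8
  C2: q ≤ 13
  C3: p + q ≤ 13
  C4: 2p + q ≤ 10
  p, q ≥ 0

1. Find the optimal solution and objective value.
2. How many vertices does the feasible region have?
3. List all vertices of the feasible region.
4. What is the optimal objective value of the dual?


1. p = 5, q = 0, z = 20
2. 3
3. (0, 0), (5, 0), (0, 10)
4. 20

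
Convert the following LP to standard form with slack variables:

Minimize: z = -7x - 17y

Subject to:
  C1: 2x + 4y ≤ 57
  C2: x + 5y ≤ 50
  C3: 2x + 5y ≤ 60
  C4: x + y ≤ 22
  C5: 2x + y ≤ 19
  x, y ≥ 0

min z = -7x - 17y

s.t.
  2x + 4y + s1 = 57
  x + 5y + s2 = 50
  2x + 5y + s3 = 60
  x + y + s4 = 22
  2x + y + s5 = 19
  x, y, s1, s2, s3, s4, s5 ≥ 0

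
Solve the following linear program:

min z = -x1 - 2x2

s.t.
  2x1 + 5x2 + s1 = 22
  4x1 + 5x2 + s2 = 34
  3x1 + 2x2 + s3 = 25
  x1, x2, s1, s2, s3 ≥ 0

Evaluate the objective at each vertex of the feasible region:
  z(0, 0) = 0
  z(8.333, 0) = -8.333
  z(8.143, 0.2857) = -8.714
  z(6, 2) = -10  ←
  z(0, 4.4) = -8.8
The minimum is at x1 = 6, x2 = 2.

x1 = 6, x2 = 2, z = -10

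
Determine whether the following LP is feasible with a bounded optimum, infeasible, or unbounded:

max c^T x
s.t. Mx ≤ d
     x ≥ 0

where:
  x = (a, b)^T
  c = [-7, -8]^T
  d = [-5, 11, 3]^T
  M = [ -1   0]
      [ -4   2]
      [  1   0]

Infeasible (no feasible solution exists)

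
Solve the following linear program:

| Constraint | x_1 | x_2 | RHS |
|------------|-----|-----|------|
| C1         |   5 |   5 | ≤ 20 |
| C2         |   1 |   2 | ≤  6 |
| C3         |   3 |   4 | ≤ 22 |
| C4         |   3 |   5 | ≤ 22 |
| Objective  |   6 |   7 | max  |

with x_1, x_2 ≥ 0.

Evaluate the objective at each vertex of the feasible region:
  z(0, 0) = 0
  z(4, 0) = 24
  z(2, 2) = 26  ←
  z(0, 3) = 21
The maximum is at x_1 = 2, x_2 = 2.

x_1 = 2, x_2 = 2, z = 26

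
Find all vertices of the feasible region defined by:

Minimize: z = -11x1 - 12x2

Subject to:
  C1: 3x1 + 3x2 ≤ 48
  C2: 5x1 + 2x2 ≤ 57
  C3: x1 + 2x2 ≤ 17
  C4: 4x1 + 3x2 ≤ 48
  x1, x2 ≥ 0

(0, 0), (11.4, 0), (10.71, 1.714), (9, 4), (0, 8.5)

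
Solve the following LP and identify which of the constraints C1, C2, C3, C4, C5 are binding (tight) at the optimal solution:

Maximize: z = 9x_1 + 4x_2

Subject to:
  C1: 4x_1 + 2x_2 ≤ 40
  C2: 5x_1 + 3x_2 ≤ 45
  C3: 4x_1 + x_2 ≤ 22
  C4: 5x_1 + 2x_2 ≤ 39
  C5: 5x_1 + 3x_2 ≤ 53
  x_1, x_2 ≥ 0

At x_1 = 3, x_2 = 10, compute slack b - a·x for each constraint:
  C1: 40 − 32 = 8  (slack)
  C2: 45 − 45 = 0  (binding)
  C3: 22 − 22 = 0  (binding)
  C4: 39 − 35 = 4  (slack)
  C5: 53 − 45 = 8  (slack)

Optimal: x_1 = 3, x_2 = 10
Binding: C2, C3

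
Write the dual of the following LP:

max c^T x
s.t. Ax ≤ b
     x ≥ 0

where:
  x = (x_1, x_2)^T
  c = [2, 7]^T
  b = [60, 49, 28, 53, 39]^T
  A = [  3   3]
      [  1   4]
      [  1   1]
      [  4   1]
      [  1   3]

Primal max cᵀx s.t. Ax ≤ b, x ≥ 0  →  Dual min bᵀy s.t. Aᵀy ≥ c, y ≥ 0.

Minimize: z = 60y1 + 49y2 + 28y3 + 53y4 + 39y5

Subject to:
  3y1 + y2 + y3 + 4y4 + y5 ≥ 2
  3y1 + 4y2 + y3 + y4 + 3y5 ≥ 7
  y1, y2, y3, y4, y5 ≥ 0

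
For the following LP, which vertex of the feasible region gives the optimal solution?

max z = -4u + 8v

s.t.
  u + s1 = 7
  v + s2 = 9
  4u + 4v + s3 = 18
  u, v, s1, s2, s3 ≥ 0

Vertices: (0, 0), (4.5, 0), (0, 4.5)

Evaluate the objective at each vertex of the feasible region:
  z(0, 0) = 0
  z(4.5, 0) = -18
  z(0, 4.5) = 36  ←
The maximum is at u = 0, v = 4.5.

(0, 4.5)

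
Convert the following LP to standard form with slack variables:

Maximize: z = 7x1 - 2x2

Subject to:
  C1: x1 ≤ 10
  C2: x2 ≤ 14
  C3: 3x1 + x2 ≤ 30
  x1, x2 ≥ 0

max z = 7x1 - 2x2

s.t.
  x1 + s1 = 10
  x2 + s2 = 14
  3x1 + x2 + s3 = 30
  x1, x2, s1, s2, s3 ≥ 0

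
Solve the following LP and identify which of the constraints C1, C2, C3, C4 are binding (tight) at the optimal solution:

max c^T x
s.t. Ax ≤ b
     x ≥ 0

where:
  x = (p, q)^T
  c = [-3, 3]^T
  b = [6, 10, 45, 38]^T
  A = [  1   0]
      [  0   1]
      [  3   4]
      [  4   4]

At p = 0, q = 9.5, compute slack b - a·x for each constraint:
  C1: 6 − 0 = 6  (slack)
  C2: 10 − 9.5 = 0.5  (slack)
  C3: 45 − 38 = 7  (slack)
  C4: 38 − 38 = 0  (binding)

Optimal: p = 0, q = 9.5
Binding: C4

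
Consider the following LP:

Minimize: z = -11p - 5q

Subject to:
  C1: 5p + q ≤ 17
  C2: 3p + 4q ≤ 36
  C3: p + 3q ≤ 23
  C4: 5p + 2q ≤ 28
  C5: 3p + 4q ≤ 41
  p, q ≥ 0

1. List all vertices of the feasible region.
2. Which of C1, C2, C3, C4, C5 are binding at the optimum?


1. (0, 0), (3.4, 0), (2, 7), (0, 7.667)
2. C1, C3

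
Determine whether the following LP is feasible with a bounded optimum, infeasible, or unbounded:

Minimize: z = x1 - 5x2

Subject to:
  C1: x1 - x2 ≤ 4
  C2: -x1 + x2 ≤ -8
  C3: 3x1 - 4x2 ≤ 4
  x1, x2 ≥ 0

Infeasible (no feasible solution exists)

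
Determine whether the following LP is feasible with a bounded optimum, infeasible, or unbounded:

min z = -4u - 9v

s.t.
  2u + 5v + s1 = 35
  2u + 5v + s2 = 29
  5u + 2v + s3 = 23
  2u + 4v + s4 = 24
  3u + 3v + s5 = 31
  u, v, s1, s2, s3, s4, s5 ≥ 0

Feasible with a bounded optimal solution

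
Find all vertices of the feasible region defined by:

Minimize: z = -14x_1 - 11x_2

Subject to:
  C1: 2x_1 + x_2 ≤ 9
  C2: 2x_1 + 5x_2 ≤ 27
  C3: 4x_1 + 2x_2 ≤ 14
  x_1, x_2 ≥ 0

(0, 0), (3.5, 0), (1, 5), (0, 5.4)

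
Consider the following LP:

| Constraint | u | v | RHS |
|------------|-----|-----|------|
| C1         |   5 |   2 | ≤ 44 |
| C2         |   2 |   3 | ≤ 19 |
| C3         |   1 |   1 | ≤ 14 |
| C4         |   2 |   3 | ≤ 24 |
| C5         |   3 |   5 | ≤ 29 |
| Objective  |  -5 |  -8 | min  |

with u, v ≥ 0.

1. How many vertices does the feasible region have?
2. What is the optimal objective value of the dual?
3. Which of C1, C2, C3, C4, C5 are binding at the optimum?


1. 5
2. -48
3. C2, C5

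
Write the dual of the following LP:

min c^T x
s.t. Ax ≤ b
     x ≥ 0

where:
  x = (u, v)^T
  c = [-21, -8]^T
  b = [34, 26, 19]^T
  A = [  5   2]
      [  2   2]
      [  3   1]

Primal min cᵀx s.t. Ax ≤ b, x ≥ 0  →  Dual max −bᵀy s.t. Aᵀy ≥ −c, y ≥ 0.

Maximize: z = -34y1 - 26y2 - 19y3

Subject to:
  5y1 + 2y2 + 3y3 ≥ 21
  2y1 + 2y2 + y3 ≥ 8
  y1, y2, y3 ≥ 0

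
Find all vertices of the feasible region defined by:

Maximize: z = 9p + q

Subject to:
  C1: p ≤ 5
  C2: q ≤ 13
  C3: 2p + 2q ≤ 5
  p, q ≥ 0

(0, 0), (2.5, 0), (0, 2.5)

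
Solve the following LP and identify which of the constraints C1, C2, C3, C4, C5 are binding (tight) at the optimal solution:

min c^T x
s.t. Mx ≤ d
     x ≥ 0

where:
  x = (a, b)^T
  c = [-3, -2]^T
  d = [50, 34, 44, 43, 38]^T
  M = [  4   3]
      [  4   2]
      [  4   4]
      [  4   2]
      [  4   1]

At a = 6, b = 5, compute slack b - a·x for each constraint:
  C1: 50 − 39 = 11  (slack)
  C2: 34 − 34 = 0  (binding)
  C3: 44 − 44 = 0  (binding)
  C4: 43 − 34 = 9  (slack)
  C5: 38 − 29 = 9  (slack)

Optimal: a = 6, b = 5
Binding: C2, C3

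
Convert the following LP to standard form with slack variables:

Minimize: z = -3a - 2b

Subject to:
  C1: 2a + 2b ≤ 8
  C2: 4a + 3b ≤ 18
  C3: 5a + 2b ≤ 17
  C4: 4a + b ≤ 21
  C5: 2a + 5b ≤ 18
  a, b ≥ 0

min z = -3a - 2b

s.t.
  2a + 2b + s1 = 8
  4a + 3b + s2 = 18
  5a + 2b + s3 = 17
  4a + b + s4 = 21
  2a + 5b + s5 = 18
  a, b, s1, s2, s3, s4, s5 ≥ 0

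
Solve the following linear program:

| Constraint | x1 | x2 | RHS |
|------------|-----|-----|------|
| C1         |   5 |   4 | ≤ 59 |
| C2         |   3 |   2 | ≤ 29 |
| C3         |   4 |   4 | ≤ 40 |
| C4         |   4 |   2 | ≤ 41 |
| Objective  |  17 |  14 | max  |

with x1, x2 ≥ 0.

Evaluate the objective at each vertex of the feasible region:
  z(0, 0) = 0
  z(9.667, 0) = 164.3
  z(9, 1) = 167  ←
  z(0, 10) = 140
The maximum is at x1 = 9, x2 = 1.

x1 = 9, x2 = 1, z = 167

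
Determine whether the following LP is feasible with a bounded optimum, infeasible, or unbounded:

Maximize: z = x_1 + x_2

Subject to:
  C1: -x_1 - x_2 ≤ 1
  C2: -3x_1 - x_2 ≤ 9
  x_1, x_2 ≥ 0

Unbounded (objective can increase without bound)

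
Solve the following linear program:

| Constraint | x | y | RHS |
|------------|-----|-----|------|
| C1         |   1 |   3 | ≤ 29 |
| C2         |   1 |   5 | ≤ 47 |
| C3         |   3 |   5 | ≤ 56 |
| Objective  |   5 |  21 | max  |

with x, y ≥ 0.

Evaluate the objective at each vertex of the feasible region:
  z(0, 0) = 0
  z(18.67, 0) = 93.33
  z(5.75, 7.75) = 191.5
  z(2, 9) = 199  ←
  z(0, 9.4) = 197.4
The maximum is at x = 2, y = 9.

x = 2, y = 9, z = 199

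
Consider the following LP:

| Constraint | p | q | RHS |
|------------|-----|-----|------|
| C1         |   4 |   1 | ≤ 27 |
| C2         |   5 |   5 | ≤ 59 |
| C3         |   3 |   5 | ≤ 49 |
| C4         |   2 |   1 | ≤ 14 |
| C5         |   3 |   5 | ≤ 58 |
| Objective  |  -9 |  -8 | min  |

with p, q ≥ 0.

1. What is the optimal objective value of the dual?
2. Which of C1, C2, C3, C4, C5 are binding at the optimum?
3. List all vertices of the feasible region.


1. -91
2. C3, C4
3. (0, 0), (6.75, 0), (6.5, 1), (3, 8), (0, 9.8)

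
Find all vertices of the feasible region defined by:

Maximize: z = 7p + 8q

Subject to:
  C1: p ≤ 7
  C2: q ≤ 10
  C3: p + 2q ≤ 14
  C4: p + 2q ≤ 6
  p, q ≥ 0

(0, 0), (6, 0), (0, 3)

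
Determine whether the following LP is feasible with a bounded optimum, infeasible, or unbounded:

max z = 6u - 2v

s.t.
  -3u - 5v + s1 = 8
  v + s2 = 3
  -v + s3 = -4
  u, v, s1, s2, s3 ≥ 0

Infeasible (no feasible solution exists)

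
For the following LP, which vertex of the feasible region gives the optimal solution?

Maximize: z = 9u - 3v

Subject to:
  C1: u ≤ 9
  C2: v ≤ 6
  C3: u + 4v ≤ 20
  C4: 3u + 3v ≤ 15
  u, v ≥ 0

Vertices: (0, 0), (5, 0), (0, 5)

Evaluate the objective at each vertex of the feasible region:
  z(0, 0) = 0
  z(5, 0) = 45  ←
  z(0, 5) = -15
The maximum is at u = 5, v = 0.

(5, 0)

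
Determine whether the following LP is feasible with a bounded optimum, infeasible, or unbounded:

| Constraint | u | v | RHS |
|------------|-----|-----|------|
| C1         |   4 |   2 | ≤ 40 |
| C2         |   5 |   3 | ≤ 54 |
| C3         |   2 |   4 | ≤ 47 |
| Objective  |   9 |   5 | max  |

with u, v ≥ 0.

Feasible with a bounded optimal solution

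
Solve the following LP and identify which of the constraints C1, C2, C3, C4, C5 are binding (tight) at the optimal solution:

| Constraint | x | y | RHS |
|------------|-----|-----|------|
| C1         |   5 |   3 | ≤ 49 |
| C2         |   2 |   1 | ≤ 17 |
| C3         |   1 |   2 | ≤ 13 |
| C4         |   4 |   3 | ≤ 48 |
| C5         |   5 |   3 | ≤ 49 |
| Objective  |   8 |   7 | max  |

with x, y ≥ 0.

At x = 7, y = 3, compute slack b - a·x for each constraint:
  C1: 49 − 44 = 5  (slack)
  C2: 17 − 17 = 0  (binding)
  C3: 13 − 13 = 0  (binding)
  C4: 48 − 37 = 11  (slack)
  C5: 49 − 44 = 5  (slack)

Optimal: x = 7, y = 3
Binding: C2, C3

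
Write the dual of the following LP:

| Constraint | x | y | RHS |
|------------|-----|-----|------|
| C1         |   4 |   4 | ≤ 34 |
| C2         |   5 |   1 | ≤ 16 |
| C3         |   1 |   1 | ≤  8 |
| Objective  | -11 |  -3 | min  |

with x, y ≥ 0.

Primal min cᵀx s.t. Ax ≤ b, x ≥ 0  →  Dual max −bᵀy s.t. Aᵀy ≥ −c, y ≥ 0.

Maximize: z = -34y1 - 16y2 - 8y3

Subject to:
  4y1 + 5y2 + y3 ≥ 11
  4y1 + y2 + y3 ≥ 3
  y1, y2, y3 ≥ 0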